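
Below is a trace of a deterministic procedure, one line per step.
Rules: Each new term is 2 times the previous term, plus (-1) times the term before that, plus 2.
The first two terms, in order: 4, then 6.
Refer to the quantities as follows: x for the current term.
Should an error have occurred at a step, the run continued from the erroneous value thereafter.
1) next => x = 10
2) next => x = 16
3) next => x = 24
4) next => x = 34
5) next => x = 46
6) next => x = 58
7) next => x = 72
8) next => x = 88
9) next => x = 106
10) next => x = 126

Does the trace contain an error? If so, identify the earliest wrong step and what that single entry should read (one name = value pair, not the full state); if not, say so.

step 6, x = 60

Step 1: x = 2*(6) + (-1)*(4) + (2) = 10 — consistent with the trace.
Step 2: x = 2*(10) + (-1)*(6) + (2) = 16 — agrees with the trace.
Step 3: x = 2*(16) + (-1)*(10) + (2) = 24 — no discrepancy.
Step 4: x = 2*(24) + (-1)*(16) + (2) = 34 — confirmed correct.
Step 5: x = 2*(34) + (-1)*(24) + (2) = 46 — same as recorded.
Step 6: x = 2*(46) + (-1)*(34) + (2) = 60 — the trace disagrees here.
That makes step 6 the first incorrect line — x = 60 is what it should show.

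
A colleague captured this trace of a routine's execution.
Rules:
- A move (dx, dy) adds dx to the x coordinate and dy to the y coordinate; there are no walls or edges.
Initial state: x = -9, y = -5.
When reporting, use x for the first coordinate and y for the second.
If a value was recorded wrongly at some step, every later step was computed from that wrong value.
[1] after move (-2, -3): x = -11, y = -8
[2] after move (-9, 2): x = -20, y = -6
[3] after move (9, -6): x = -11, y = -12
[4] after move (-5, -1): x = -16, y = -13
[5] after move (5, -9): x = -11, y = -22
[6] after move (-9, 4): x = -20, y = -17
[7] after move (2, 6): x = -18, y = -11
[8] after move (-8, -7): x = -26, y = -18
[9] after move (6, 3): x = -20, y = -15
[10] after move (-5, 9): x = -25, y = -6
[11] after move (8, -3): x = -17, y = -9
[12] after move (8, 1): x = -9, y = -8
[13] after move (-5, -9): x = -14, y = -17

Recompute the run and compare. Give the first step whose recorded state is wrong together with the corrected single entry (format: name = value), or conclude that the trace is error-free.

step 1: x = -9 + (-2) = -11, y = -5 + (-3) = -8 -> exactly as logged
step 2: x = -11 + (-9) = -20, y = -8 + (2) = -6 -> checks out
step 3: x = -20 + (9) = -11, y = -6 + (-6) = -12 -> same as recorded
step 4: x = -11 + (-5) = -16, y = -12 + (-1) = -13 -> no discrepancy
step 5: x = -16 + (5) = -11, y = -13 + (-9) = -22 -> same as recorded
step 6: x = -11 + (-9) = -20, y = -22 + (4) = -18 -> first mismatch against the trace
First incorrect step: 6; the correct value is y = -18.

step 6, y = -18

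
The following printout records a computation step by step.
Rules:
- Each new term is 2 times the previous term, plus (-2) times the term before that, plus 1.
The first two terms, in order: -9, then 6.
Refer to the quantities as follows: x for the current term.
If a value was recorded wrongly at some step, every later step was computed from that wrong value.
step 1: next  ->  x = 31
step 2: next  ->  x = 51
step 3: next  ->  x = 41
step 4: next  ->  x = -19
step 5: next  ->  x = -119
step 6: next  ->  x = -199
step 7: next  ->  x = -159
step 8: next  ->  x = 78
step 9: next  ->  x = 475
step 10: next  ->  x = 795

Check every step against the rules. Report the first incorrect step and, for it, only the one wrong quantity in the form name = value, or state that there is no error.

1. x = 2*(6) + (-2)*(-9) + (1) = 31 (in agreement)
2. x = 2*(31) + (-2)*(6) + (1) = 51 (exactly as logged)
3. x = 2*(51) + (-2)*(31) + (1) = 41 (checks out)
4. x = 2*(41) + (-2)*(51) + (1) = -19 (verified)
5. x = 2*(-19) + (-2)*(41) + (1) = -119 (agrees with the printout)
6. x = 2*(-119) + (-2)*(-19) + (1) = -199 (agrees with the printout)
7. x = 2*(-199) + (-2)*(-119) + (1) = -159 (exactly as logged)
8. x = 2*(-159) + (-2)*(-199) + (1) = 81 (a discrepancy with the printout)
The earliest wrong entry is at step 8: it should read x = 81.

step 8, x = 81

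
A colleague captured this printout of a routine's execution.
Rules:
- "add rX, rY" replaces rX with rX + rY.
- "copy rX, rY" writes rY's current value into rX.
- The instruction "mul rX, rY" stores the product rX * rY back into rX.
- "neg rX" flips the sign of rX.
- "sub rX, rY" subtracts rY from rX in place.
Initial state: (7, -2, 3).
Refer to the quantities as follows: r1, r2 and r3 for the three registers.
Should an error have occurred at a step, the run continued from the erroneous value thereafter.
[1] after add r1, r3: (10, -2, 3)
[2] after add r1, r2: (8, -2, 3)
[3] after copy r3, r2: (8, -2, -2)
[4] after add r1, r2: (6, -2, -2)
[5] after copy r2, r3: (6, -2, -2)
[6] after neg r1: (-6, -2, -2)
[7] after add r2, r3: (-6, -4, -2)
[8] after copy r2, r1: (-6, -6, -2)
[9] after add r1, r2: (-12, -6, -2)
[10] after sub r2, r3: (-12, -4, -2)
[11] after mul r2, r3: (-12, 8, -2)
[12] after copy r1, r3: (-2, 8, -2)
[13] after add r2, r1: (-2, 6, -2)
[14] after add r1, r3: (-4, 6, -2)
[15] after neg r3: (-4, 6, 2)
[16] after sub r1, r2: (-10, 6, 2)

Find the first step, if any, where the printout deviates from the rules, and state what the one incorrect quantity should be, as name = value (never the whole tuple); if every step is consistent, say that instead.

no error

Recomputing the run from the initial state:
step 1: r1 = 10, r2 = -2, r3 = 3
step 2: r1 = 8, r2 = -2, r3 = 3
step 3: r1 = 8, r2 = -2, r3 = -2
step 4: r1 = 6, r2 = -2, r3 = -2
step 5: r1 = 6, r2 = -2, r3 = -2
step 6: r1 = -6, r2 = -2, r3 = -2
step 7: r1 = -6, r2 = -4, r3 = -2
step 8: r1 = -6, r2 = -6, r3 = -2
step 9: r1 = -12, r2 = -6, r3 = -2
step 10: r1 = -12, r2 = -4, r3 = -2
step 11: r1 = -12, r2 = 8, r3 = -2
step 12: r1 = -2, r2 = 8, r3 = -2
step 13: r1 = -2, r2 = 6, r3 = -2
step 14: r1 = -4, r2 = 6, r3 = -2
step 15: r1 = -4, r2 = 6, r3 = 2
step 16: r1 = -10, r2 = 6, r3 = 2
This matches the printout at every step.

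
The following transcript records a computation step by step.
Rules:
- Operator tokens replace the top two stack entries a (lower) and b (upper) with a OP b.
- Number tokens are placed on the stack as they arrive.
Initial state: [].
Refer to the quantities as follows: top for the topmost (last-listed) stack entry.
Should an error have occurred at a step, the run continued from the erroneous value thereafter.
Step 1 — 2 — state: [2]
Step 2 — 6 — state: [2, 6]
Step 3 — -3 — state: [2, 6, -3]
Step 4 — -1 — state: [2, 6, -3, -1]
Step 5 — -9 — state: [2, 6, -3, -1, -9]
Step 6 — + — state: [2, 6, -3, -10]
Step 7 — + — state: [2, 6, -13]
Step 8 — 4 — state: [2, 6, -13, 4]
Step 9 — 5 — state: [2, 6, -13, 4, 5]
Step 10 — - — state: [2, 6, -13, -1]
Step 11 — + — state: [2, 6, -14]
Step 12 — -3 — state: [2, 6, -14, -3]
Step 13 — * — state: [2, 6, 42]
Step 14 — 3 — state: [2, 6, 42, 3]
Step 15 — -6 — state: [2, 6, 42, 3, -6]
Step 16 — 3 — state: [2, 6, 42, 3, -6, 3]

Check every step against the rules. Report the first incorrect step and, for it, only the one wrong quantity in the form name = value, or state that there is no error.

Recomputing the run from the initial state:
step 1: [2]
step 2: [2, 6]
step 3: [2, 6, -3]
step 4: [2, 6, -3, -1]
step 5: [2, 6, -3, -1, -9]
step 6: [2, 6, -3, -10]
step 7: [2, 6, -13]
step 8: [2, 6, -13, 4]
step 9: [2, 6, -13, 4, 5]
step 10: [2, 6, -13, -1]
step 11: [2, 6, -14]
step 12: [2, 6, -14, -3]
step 13: [2, 6, 42]
step 14: [2, 6, 42, 3]
step 15: [2, 6, 42, 3, -6]
step 16: [2, 6, 42, 3, -6, 3]
This matches the transcript at every step.

no error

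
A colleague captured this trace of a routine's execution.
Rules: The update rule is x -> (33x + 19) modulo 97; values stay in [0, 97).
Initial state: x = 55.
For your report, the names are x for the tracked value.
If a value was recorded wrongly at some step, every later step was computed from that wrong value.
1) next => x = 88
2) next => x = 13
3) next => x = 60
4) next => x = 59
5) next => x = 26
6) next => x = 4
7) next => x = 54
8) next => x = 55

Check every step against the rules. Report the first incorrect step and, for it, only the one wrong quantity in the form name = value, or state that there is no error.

Recomputing the run from the initial state:
step 1: x = 88
step 2: x = 13
step 3: x = 60
step 4: x = 59
step 5: x = 26
step 6: x = 4
step 7: x = 54
step 8: x = 55
This matches the trace at every step.

no error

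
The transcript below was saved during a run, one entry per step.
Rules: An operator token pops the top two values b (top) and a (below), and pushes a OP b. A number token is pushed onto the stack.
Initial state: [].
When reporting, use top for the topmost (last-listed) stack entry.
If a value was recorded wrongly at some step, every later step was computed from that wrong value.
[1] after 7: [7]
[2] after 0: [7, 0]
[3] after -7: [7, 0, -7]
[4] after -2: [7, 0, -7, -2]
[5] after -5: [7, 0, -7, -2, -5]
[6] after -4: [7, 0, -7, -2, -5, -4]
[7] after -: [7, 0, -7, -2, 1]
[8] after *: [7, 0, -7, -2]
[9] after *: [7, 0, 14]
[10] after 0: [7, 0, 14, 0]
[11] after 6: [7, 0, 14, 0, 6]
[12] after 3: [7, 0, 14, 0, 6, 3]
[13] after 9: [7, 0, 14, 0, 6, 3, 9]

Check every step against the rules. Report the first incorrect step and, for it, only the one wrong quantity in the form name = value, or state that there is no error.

step 7, top = -1

Recomputing the run from the initial state:
step 1: [7]
step 2: [7, 0]
step 3: [7, 0, -7]
step 4: [7, 0, -7, -2]
step 5: [7, 0, -7, -2, -5]
step 6: [7, 0, -7, -2, -5, -4]
step 7: [7, 0, -7, -2, -1]
step 8: [7, 0, -7, 2]
step 9: [7, 0, -14]
step 10: [7, 0, -14, 0]
step 11: [7, 0, -14, 0, 6]
step 12: [7, 0, -14, 0, 6, 3]
step 13: [7, 0, -14, 0, 6, 3, 9]
The first disagreement with the transcript is at step 7, where the value should be top = -1.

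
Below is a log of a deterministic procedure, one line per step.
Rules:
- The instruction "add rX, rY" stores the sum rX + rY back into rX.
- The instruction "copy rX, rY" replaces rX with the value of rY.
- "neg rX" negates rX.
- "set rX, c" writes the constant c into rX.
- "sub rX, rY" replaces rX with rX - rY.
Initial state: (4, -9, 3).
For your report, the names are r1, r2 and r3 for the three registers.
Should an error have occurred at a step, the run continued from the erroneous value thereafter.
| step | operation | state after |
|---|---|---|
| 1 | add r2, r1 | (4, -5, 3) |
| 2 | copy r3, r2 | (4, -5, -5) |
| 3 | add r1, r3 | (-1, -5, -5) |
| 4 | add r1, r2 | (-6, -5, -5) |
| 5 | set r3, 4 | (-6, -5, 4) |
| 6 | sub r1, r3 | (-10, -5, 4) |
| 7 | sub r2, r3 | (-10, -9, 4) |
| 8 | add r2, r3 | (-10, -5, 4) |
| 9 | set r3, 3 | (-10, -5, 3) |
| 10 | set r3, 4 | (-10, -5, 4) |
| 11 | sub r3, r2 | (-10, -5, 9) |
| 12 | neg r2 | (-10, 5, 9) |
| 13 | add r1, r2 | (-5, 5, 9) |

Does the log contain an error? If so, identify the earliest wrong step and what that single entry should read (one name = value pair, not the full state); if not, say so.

no error

Recomputing the run from the initial state:
step 1: r1 = 4, r2 = -5, r3 = 3
step 2: r1 = 4, r2 = -5, r3 = -5
step 3: r1 = -1, r2 = -5, r3 = -5
step 4: r1 = -6, r2 = -5, r3 = -5
step 5: r1 = -6, r2 = -5, r3 = 4
step 6: r1 = -10, r2 = -5, r3 = 4
step 7: r1 = -10, r2 = -9, r3 = 4
step 8: r1 = -10, r2 = -5, r3 = 4
step 9: r1 = -10, r2 = -5, r3 = 3
step 10: r1 = -10, r2 = -5, r3 = 4
step 11: r1 = -10, r2 = -5, r3 = 9
step 12: r1 = -10, r2 = 5, r3 = 9
step 13: r1 = -5, r2 = 5, r3 = 9
This matches the log at every step.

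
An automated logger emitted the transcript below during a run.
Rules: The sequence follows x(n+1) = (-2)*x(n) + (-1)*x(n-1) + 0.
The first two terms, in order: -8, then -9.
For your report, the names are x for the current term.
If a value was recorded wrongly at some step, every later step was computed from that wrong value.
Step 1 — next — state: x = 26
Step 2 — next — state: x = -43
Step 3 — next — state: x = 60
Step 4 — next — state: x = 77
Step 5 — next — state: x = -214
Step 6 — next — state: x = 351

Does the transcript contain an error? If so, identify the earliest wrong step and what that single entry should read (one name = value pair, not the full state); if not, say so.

Recomputing the run from the initial state:
step 1: x = 26
step 2: x = -43
step 3: x = 60
step 4: x = -77
step 5: x = 94
step 6: x = -111
The first disagreement with the transcript is at step 4, where the value should be x = -77.

step 4, x = -77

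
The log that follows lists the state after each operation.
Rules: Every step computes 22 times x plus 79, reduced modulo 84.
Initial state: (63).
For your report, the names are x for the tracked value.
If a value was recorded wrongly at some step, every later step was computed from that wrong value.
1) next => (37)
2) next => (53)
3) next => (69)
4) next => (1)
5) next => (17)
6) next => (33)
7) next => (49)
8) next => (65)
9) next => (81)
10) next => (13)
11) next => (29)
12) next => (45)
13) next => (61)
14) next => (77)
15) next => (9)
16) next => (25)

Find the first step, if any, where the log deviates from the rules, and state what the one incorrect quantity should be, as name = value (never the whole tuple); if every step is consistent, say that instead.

no error

Step 1: x = (22*63 + 79) mod 84 = 37 — matches.
Step 2: x = (22*37 + 79) mod 84 = 53 — checks out.
Step 3: x = (22*53 + 79) mod 84 = 69 — verified.
Step 4: x = (22*69 + 79) mod 84 = 1 — agrees with the log.
Step 5: x = (22*1 + 79) mod 84 = 17 — confirmed correct.
Step 6: x = (22*17 + 79) mod 84 = 33 — consistent with the log.
Step 7: x = (22*33 + 79) mod 84 = 49 — same as recorded.
Step 8: x = (22*49 + 79) mod 84 = 65 — confirmed correct.
Step 9: x = (22*65 + 79) mod 84 = 81 — confirmed correct.
Step 10: x = (22*81 + 79) mod 84 = 13 — exactly as logged.
Step 11: x = (22*13 + 79) mod 84 = 29 — in agreement.
Step 12: x = (22*29 + 79) mod 84 = 45 — matches.
Step 13: x = (22*45 + 79) mod 84 = 61 — no discrepancy.
Step 14: x = (22*61 + 79) mod 84 = 77 — verified.
Step 15: x = (22*77 + 79) mod 84 = 9 — same as recorded.
Step 16: x = (22*9 + 79) mod 84 = 25 — confirmed correct.
The whole run recomputes cleanly — no discrepancies.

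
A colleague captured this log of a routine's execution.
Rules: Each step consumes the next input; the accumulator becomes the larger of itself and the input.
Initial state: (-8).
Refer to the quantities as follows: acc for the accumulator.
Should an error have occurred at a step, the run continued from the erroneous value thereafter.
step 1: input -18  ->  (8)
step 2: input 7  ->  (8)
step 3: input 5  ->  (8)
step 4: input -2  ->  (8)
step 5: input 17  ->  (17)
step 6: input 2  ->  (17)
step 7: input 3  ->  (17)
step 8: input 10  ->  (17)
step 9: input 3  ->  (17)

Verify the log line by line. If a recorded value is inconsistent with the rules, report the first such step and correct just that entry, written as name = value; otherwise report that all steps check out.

step 1, acc = -8

Recomputing the run from the initial state:
step 1: acc = -8
step 2: acc = 7
step 3: acc = 7
step 4: acc = 7
step 5: acc = 17
step 6: acc = 17
step 7: acc = 17
step 8: acc = 17
step 9: acc = 17
The first disagreement with the log is at step 1, where the value should be acc = -8.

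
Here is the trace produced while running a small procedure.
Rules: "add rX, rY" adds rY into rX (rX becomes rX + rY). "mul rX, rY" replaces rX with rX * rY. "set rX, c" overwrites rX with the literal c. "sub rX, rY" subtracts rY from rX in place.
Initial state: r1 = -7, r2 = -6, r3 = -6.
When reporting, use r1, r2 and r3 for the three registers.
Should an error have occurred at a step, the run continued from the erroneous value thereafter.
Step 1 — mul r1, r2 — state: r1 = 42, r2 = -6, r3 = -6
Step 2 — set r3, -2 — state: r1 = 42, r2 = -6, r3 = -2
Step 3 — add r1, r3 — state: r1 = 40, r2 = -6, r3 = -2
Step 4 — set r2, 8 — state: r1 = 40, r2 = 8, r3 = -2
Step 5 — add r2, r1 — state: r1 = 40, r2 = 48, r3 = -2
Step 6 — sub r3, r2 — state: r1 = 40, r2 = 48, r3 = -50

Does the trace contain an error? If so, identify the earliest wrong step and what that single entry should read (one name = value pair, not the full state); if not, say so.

step 1: r1 = -7 * -6 = 42 -> in agreement
step 2: r3 = -2 -> checks out
step 3: r1 = 42 + -2 = 40 -> agrees with the trace
step 4: r2 = 8 -> exactly as logged
step 5: r2 = 8 + 40 = 48 -> exactly as logged
step 6: r3 = -2 - 48 = -50 -> matches
Nothing is out of place; the run is error-free.

no error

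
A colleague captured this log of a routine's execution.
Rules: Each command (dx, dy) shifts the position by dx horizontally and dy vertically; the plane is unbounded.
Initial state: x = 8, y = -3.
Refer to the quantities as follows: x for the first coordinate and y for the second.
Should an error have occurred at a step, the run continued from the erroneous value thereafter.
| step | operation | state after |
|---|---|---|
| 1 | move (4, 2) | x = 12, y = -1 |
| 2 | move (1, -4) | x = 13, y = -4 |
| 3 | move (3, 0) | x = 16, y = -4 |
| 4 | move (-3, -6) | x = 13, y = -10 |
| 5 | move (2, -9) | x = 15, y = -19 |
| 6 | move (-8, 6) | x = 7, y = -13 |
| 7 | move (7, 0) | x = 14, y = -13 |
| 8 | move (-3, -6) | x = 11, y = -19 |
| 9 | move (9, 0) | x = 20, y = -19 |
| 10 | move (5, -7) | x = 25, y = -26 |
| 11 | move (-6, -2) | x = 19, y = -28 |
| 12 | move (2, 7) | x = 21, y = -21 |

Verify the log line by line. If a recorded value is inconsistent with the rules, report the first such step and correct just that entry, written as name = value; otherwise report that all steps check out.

step 2, y = -5

Recomputing the run from the initial state:
step 1: x = 12, y = -1
step 2: x = 13, y = -5
step 3: x = 16, y = -5
step 4: x = 13, y = -11
step 5: x = 15, y = -20
step 6: x = 7, y = -14
step 7: x = 14, y = -14
step 8: x = 11, y = -20
step 9: x = 20, y = -20
step 10: x = 25, y = -27
step 11: x = 19, y = -29
step 12: x = 21, y = -22
The first disagreement with the log is at step 2, where the value should be y = -5.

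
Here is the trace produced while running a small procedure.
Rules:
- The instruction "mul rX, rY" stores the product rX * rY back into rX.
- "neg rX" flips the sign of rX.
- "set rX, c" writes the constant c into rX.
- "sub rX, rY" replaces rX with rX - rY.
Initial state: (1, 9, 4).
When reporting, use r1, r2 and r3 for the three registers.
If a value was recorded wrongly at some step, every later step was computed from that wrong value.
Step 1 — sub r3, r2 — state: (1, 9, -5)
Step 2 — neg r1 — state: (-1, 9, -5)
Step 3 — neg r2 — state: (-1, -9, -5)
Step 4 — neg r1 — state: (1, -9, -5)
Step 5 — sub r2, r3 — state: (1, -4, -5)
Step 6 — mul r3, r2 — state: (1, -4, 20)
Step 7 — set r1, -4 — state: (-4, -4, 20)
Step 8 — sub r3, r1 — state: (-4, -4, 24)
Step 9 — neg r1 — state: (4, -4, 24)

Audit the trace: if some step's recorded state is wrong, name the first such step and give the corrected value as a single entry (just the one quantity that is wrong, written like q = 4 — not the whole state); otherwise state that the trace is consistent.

step 1: r3 = 4 - 9 = -5 -> checks out
step 2: r1 = -(1) = -1 -> in agreement
step 3: r2 = -(9) = -9 -> checks out
step 4: r1 = -(-1) = 1 -> exactly as logged
step 5: r2 = -9 - -5 = -4 -> verified
step 6: r3 = -5 * -4 = 20 -> checks out
step 7: r1 = -4 -> matches
step 8: r3 = 20 - -4 = 24 -> verified
step 9: r1 = -(-4) = 4 -> exactly as logged
All entries verified; no error found.

no error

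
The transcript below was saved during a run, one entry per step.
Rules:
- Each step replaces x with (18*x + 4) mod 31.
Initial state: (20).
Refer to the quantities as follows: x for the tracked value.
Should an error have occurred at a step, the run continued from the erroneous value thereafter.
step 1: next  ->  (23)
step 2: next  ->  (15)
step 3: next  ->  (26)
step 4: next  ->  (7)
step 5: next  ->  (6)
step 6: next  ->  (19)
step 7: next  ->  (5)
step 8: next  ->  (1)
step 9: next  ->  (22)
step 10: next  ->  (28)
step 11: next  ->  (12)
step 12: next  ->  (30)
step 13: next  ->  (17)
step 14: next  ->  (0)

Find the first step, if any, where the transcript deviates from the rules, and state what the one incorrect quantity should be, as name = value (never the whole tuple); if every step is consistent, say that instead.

Recomputing the run from the initial state:
step 1: x = 23
step 2: x = 15
step 3: x = 26
step 4: x = 7
step 5: x = 6
step 6: x = 19
step 7: x = 5
step 8: x = 1
step 9: x = 22
step 10: x = 28
step 11: x = 12
step 12: x = 3
step 13: x = 27
step 14: x = 25
The first disagreement with the transcript is at step 12, where the value should be x = 3.

step 12, x = 3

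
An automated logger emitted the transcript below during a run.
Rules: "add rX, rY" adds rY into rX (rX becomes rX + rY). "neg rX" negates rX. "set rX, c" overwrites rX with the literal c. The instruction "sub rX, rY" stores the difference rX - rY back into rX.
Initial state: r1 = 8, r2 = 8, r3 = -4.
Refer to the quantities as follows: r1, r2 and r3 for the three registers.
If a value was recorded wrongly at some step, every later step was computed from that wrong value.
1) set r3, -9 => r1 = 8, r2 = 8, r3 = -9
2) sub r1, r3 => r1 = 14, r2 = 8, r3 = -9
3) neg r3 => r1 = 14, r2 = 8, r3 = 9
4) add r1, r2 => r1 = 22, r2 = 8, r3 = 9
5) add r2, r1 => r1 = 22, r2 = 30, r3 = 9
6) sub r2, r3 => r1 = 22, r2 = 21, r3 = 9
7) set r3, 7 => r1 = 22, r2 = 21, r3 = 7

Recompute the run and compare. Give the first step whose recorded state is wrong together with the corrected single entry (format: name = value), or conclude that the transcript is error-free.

step 2, r1 = 17

1. r3 = -9 (checks out)
2. r1 = 8 - -9 = 17 (not what was recorded)
The earliest wrong entry is at step 2: it should read r1 = 17.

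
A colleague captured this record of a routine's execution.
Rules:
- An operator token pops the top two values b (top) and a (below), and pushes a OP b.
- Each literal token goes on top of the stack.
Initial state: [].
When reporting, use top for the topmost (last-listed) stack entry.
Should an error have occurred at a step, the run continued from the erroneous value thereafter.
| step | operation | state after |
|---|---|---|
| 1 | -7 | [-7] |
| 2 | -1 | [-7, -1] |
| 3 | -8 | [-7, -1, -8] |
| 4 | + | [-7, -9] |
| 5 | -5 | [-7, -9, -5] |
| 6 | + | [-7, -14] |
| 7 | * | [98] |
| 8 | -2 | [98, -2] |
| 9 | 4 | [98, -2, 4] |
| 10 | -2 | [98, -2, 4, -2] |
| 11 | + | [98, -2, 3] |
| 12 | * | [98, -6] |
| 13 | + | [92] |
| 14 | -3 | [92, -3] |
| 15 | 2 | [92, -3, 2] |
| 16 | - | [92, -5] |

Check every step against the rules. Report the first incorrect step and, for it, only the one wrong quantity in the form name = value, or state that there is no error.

1. push -7: top = -7 (confirmed correct)
2. push -1: top = -1 (no discrepancy)
3. push -8: top = -8 (exactly as logged)
4. -1 + -8 = -9 (matches)
5. push -5: top = -5 (exactly as logged)
6. -9 + -5 = -14 (consistent with the record)
7. -7 * -14 = 98 (checks out)
8. push -2: top = -2 (same as recorded)
9. push 4: top = 4 (agrees with the record)
10. push -2: top = -2 (checks out)
11. 4 + -2 = 2 (this is not what the record shows)
The earliest wrong entry is at step 11: it should read top = 2.

step 11, top = 2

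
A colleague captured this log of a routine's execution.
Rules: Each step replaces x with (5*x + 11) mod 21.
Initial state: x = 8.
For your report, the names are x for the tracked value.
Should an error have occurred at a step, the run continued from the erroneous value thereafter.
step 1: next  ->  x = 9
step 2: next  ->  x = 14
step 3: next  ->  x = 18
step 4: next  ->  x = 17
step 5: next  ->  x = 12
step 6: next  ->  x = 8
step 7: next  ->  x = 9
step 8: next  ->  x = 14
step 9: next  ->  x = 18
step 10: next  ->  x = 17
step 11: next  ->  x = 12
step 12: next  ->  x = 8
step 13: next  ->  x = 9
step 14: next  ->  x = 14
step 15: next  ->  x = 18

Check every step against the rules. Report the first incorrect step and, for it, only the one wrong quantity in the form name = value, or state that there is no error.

no error

step 1: x = (5*8 + 11) mod 21 = 9 -> consistent with the log
step 2: x = (5*9 + 11) mod 21 = 14 -> exactly as logged
step 3: x = (5*14 + 11) mod 21 = 18 -> no discrepancy
step 4: x = (5*18 + 11) mod 21 = 17 -> in agreement
step 5: x = (5*17 + 11) mod 21 = 12 -> checks out
step 6: x = (5*12 + 11) mod 21 = 8 -> same as recorded
step 7: x = (5*8 + 11) mod 21 = 9 -> exactly as logged
step 8: x = (5*9 + 11) mod 21 = 14 -> confirmed correct
step 9: x = (5*14 + 11) mod 21 = 18 -> in agreement
step 10: x = (5*18 + 11) mod 21 = 17 -> in agreement
step 11: x = (5*17 + 11) mod 21 = 12 -> confirmed correct
step 12: x = (5*12 + 11) mod 21 = 8 -> in agreement
step 13: x = (5*8 + 11) mod 21 = 9 -> matches
step 14: x = (5*9 + 11) mod 21 = 14 -> confirmed correct
step 15: x = (5*14 + 11) mod 21 = 18 -> agrees with the log
All steps check out; nothing to correct.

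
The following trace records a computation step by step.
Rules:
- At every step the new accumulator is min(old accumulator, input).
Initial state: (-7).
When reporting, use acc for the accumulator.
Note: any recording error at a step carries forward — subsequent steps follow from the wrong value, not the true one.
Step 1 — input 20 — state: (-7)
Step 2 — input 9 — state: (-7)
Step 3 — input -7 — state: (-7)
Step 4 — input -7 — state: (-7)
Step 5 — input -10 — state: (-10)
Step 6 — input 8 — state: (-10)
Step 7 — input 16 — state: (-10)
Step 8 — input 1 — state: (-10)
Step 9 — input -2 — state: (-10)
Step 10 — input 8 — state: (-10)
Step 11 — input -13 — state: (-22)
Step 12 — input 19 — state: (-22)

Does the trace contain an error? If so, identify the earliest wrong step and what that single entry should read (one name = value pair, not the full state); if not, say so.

step 1: acc = min(-7, 20) = -7 -> consistent with the trace
step 2: acc = min(-7, 9) = -7 -> exactly as logged
step 3: acc = min(-7, -7) = -7 -> same as recorded
step 4: acc = min(-7, -7) = -7 -> checks out
step 5: acc = min(-7, -10) = -10 -> checks out
step 6: acc = min(-10, 8) = -10 -> no discrepancy
step 7: acc = min(-10, 16) = -10 -> no discrepancy
step 8: acc = min(-10, 1) = -10 -> consistent with the trace
step 9: acc = min(-10, -2) = -10 -> checks out
step 10: acc = min(-10, 8) = -10 -> checks out
step 11: acc = min(-10, -13) = -13 -> the entry is off here
First deviation found at step 11; the corrected entry is acc = -13.

step 11, acc = -13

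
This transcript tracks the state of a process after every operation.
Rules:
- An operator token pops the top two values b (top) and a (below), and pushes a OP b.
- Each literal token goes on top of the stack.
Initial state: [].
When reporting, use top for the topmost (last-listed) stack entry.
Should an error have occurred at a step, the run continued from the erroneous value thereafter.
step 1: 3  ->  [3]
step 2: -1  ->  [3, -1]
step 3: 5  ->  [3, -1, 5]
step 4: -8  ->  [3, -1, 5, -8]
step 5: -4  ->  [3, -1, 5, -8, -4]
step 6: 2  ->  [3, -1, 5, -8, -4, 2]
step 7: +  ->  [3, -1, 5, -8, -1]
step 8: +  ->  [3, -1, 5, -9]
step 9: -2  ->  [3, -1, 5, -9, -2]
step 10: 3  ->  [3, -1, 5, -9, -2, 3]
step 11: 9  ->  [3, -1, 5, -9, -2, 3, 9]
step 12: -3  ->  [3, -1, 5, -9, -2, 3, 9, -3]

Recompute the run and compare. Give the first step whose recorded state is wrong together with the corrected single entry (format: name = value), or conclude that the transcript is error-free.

step 7, top = -2

step 1: push 3: top = 3 -> exactly as logged
step 2: push -1: top = -1 -> agrees with the transcript
step 3: push 5: top = 5 -> matches
step 4: push -8: top = -8 -> exactly as logged
step 5: push -4: top = -4 -> confirmed correct
step 6: push 2: top = 2 -> checks out
step 7: -4 + 2 = -2 -> not what was recorded
First incorrect step: 7; the correct value is top = -2.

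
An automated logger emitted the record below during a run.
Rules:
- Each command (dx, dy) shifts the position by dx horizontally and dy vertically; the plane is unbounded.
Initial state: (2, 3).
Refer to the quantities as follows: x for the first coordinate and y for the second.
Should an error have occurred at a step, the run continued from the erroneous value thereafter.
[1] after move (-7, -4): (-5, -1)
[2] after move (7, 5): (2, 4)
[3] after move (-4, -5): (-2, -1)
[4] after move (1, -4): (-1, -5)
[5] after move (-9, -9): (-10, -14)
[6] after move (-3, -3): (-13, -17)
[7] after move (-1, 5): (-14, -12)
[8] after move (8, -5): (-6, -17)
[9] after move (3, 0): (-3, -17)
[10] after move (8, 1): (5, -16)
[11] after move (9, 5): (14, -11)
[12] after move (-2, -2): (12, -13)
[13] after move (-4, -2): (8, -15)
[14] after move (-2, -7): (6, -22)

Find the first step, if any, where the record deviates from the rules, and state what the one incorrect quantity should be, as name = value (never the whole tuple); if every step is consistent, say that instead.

no error

Step 1: x = 2 + (-7) = -5, y = 3 + (-4) = -1 — checks out.
Step 2: x = -5 + (7) = 2, y = -1 + (5) = 4 — same as recorded.
Step 3: x = 2 + (-4) = -2, y = 4 + (-5) = -1 — verified.
Step 4: x = -2 + (1) = -1, y = -1 + (-4) = -5 — no discrepancy.
Step 5: x = -1 + (-9) = -10, y = -5 + (-9) = -14 — checks out.
Step 6: x = -10 + (-3) = -13, y = -14 + (-3) = -17 — confirmed correct.
Step 7: x = -13 + (-1) = -14, y = -17 + (5) = -12 — same as recorded.
Step 8: x = -14 + (8) = -6, y = -12 + (-5) = -17 — consistent with the record.
Step 9: x = -6 + (3) = -3, y = -17 + (0) = -17 — matches.
Step 10: x = -3 + (8) = 5, y = -17 + (1) = -16 — same as recorded.
Step 11: x = 5 + (9) = 14, y = -16 + (5) = -11 — consistent with the record.
Step 12: x = 14 + (-2) = 12, y = -11 + (-2) = -13 — exactly as logged.
Step 13: x = 12 + (-4) = 8, y = -13 + (-2) = -15 — no discrepancy.
Step 14: x = 8 + (-2) = 6, y = -15 + (-7) = -22 — same as recorded.
The recomputation confirms every line.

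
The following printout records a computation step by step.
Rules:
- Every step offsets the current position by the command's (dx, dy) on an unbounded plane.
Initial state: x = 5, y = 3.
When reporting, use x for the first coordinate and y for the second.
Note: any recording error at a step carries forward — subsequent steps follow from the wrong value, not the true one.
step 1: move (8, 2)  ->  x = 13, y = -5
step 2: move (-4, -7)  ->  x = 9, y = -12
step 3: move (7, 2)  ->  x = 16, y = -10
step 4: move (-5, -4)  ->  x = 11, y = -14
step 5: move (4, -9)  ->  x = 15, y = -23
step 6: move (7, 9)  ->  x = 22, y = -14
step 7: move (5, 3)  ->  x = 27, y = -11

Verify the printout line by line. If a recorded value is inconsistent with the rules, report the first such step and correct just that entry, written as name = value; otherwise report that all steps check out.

step 1, y = 5

step 1: x = 5 + (8) = 13, y = 3 + (2) = 5 -> a discrepancy with the printout
Conclusion: step 1 carries the first error; the entry should be y = 5.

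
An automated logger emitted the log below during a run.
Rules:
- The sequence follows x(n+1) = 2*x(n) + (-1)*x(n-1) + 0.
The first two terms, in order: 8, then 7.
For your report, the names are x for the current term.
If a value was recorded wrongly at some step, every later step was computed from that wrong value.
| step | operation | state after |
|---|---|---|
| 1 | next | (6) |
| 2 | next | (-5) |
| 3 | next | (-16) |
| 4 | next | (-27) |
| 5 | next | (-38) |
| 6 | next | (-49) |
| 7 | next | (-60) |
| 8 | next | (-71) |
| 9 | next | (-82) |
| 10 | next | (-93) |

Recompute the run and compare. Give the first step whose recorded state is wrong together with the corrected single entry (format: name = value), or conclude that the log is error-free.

step 2, x = 5

Recomputing the run from the initial state:
step 1: x = 6
step 2: x = 5
step 3: x = 4
step 4: x = 3
step 5: x = 2
step 6: x = 1
step 7: x = 0
step 8: x = -1
step 9: x = -2
step 10: x = -3
The first disagreement with the log is at step 2, where the value should be x = 5.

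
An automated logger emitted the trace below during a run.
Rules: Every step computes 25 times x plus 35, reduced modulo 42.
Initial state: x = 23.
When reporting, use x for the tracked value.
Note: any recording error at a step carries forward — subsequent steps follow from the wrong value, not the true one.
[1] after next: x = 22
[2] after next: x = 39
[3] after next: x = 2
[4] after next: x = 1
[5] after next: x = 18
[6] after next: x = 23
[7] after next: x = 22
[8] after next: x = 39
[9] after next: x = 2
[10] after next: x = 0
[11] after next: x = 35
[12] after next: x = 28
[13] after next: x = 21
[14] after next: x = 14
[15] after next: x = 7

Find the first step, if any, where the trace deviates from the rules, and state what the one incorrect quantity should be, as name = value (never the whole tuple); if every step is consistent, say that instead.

1. x = (25*23 + 35) mod 42 = 22 (consistent with the trace)
2. x = (25*22 + 35) mod 42 = 39 (consistent with the trace)
3. x = (25*39 + 35) mod 42 = 2 (same as recorded)
4. x = (25*2 + 35) mod 42 = 1 (exactly as logged)
5. x = (25*1 + 35) mod 42 = 18 (same as recorded)
6. x = (25*18 + 35) mod 42 = 23 (exactly as logged)
7. x = (25*23 + 35) mod 42 = 22 (matches)
8. x = (25*22 + 35) mod 42 = 39 (same as recorded)
9. x = (25*39 + 35) mod 42 = 2 (no discrepancy)
10. x = (25*2 + 35) mod 42 = 1 (the trace disagrees here)
The earliest wrong entry is at step 10: it should read x = 1.

step 10, x = 1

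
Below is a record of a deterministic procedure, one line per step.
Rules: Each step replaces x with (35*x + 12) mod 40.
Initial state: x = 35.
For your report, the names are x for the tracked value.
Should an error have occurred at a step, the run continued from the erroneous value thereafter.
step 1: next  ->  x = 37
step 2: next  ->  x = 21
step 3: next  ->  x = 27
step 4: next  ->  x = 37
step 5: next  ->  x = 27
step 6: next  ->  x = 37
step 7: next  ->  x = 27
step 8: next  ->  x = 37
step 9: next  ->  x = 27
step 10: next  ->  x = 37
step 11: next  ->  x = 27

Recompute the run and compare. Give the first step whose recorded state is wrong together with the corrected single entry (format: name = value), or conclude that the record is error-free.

step 2, x = 27

step 1: x = (35*35 + 12) mod 40 = 37 -> consistent with the record
step 2: x = (35*37 + 12) mod 40 = 27 -> the entry is off here
Conclusion: step 2 carries the first error; the entry should be x = 27.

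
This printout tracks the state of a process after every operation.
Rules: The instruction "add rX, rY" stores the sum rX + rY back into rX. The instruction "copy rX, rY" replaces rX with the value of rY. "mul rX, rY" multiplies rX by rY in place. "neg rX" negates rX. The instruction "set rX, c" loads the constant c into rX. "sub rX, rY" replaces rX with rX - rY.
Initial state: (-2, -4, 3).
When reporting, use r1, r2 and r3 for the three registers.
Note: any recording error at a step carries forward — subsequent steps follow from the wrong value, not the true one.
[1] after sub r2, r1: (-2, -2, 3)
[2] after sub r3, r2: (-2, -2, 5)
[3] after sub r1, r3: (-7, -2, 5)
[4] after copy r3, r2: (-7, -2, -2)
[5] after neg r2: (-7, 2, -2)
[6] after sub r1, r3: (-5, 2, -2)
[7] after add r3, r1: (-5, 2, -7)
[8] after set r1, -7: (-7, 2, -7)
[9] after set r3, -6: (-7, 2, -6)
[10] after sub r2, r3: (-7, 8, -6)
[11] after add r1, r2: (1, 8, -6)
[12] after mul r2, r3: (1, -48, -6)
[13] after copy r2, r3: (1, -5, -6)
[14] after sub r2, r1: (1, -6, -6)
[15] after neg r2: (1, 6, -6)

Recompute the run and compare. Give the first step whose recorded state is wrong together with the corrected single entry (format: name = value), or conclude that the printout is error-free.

step 13, r2 = -6

Recomputing the run from the initial state:
step 1: r1 = -2, r2 = -2, r3 = 3
step 2: r1 = -2, r2 = -2, r3 = 5
step 3: r1 = -7, r2 = -2, r3 = 5
step 4: r1 = -7, r2 = -2, r3 = -2
step 5: r1 = -7, r2 = 2, r3 = -2
step 6: r1 = -5, r2 = 2, r3 = -2
step 7: r1 = -5, r2 = 2, r3 = -7
step 8: r1 = -7, r2 = 2, r3 = -7
step 9: r1 = -7, r2 = 2, r3 = -6
step 10: r1 = -7, r2 = 8, r3 = -6
step 11: r1 = 1, r2 = 8, r3 = -6
step 12: r1 = 1, r2 = -48, r3 = -6
step 13: r1 = 1, r2 = -6, r3 = -6
step 14: r1 = 1, r2 = -7, r3 = -6
step 15: r1 = 1, r2 = 7, r3 = -6
The first disagreement with the printout is at step 13, where the value should be r2 = -6.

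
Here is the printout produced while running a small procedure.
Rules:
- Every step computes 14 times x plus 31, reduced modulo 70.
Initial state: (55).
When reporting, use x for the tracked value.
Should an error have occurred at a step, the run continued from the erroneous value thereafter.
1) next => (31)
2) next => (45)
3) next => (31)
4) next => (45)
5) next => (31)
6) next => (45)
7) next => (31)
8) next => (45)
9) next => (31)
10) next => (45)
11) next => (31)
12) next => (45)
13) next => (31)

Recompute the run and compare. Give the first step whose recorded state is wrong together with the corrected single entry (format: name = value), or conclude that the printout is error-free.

Step 1: x = (14*55 + 31) mod 70 = 31 — matches.
Step 2: x = (14*31 + 31) mod 70 = 45 — agrees with the printout.
Step 3: x = (14*45 + 31) mod 70 = 31 — agrees with the printout.
Step 4: x = (14*31 + 31) mod 70 = 45 — matches.
Step 5: x = (14*45 + 31) mod 70 = 31 — same as recorded.
Step 6: x = (14*31 + 31) mod 70 = 45 — matches.
Step 7: x = (14*45 + 31) mod 70 = 31 — matches.
Step 8: x = (14*31 + 31) mod 70 = 45 — confirmed correct.
Step 9: x = (14*45 + 31) mod 70 = 31 — confirmed correct.
Step 10: x = (14*31 + 31) mod 70 = 45 — verified.
Step 11: x = (14*45 + 31) mod 70 = 31 — agrees with the printout.
Step 12: x = (14*31 + 31) mod 70 = 45 — in agreement.
Step 13: x = (14*45 + 31) mod 70 = 31 — matches.
The whole run recomputes cleanly — no discrepancies.

no error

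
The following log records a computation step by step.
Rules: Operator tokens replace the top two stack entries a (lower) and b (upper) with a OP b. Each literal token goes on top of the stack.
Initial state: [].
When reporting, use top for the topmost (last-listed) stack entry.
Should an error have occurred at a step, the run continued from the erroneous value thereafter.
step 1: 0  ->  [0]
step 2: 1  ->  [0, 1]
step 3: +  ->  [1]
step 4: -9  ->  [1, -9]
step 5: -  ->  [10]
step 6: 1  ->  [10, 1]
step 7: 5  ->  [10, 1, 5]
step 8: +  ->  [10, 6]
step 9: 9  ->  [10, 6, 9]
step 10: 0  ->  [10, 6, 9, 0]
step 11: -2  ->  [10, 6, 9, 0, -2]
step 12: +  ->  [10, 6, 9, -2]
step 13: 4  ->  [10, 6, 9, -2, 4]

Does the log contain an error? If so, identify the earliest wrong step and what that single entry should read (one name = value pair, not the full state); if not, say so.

Step 1: push 0: top = 0 — confirmed correct.
Step 2: push 1: top = 1 — matches.
Step 3: 0 + 1 = 1 — matches.
Step 4: push -9: top = -9 — confirmed correct.
Step 5: 1 - -9 = 10 — same as recorded.
Step 6: push 1: top = 1 — exactly as logged.
Step 7: push 5: top = 5 — in agreement.
Step 8: 1 + 5 = 6 — consistent with the log.
Step 9: push 9: top = 9 — exactly as logged.
Step 10: push 0: top = 0 — same as recorded.
Step 11: push -2: top = -2 — checks out.
Step 12: 0 + -2 = -2 — no discrepancy.
Step 13: push 4: top = 4 — exactly as logged.
Each recorded entry agrees with the recomputation.

no error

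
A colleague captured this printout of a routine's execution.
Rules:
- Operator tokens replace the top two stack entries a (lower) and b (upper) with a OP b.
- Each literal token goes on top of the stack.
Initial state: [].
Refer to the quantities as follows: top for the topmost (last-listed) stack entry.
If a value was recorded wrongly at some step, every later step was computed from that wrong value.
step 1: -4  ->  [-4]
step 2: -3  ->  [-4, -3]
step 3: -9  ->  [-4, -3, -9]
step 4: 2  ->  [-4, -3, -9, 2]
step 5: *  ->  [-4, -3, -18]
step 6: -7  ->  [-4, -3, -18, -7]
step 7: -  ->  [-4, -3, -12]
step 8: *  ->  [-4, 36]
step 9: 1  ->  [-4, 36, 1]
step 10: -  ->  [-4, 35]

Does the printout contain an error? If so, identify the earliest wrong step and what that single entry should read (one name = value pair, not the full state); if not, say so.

step 7, top = -11

Recomputing the run from the initial state:
step 1: [-4]
step 2: [-4, -3]
step 3: [-4, -3, -9]
step 4: [-4, -3, -9, 2]
step 5: [-4, -3, -18]
step 6: [-4, -3, -18, -7]
step 7: [-4, -3, -11]
step 8: [-4, 33]
step 9: [-4, 33, 1]
step 10: [-4, 32]
The first disagreement with the printout is at step 7, where the value should be top = -11.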